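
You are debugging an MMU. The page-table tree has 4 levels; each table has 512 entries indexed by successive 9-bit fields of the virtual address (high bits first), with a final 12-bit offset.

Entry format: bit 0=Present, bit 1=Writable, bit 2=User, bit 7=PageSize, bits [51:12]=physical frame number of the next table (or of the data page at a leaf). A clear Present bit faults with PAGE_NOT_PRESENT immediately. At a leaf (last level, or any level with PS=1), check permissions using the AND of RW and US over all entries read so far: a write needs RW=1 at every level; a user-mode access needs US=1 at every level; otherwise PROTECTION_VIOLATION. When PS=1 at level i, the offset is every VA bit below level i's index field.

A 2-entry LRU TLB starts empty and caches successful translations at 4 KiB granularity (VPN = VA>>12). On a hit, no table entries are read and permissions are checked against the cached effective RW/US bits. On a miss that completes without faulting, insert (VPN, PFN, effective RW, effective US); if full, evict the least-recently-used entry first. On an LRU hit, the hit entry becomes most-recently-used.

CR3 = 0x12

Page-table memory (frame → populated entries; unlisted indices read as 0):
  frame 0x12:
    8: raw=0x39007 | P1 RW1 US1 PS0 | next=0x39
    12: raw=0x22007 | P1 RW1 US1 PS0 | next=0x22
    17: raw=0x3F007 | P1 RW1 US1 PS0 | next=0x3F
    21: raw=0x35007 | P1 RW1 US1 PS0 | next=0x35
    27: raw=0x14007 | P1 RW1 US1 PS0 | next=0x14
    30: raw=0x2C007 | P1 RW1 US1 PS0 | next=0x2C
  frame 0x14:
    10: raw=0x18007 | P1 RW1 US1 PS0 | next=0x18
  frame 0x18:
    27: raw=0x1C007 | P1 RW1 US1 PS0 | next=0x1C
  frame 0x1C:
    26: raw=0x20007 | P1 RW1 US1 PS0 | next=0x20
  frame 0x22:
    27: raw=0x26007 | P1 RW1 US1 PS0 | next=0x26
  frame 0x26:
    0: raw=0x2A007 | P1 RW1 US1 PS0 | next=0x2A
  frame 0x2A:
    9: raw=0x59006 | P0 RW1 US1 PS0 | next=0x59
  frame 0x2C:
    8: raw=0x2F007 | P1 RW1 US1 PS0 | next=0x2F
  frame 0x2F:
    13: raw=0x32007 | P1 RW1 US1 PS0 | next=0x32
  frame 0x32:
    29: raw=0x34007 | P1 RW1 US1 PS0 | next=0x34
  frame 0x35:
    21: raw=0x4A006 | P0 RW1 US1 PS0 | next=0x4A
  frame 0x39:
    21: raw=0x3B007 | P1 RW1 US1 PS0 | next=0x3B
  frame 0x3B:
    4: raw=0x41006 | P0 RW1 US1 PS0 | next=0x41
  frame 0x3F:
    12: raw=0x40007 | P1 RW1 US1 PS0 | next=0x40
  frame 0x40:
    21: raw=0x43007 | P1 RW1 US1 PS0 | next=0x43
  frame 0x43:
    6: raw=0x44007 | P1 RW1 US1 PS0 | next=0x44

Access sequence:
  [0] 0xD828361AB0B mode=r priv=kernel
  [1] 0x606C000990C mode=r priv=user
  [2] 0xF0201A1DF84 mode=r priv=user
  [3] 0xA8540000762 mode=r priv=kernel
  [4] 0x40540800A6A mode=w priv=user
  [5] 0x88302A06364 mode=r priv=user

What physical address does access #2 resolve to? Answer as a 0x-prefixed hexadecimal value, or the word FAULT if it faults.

Trace:
#0 VA=0xD828361AB0B (r,kernel):
  [0] read 0x12 idx=27: raw=0x14007 flags P=1 W=1 U=1 S=0
  [1] read 0x14 idx=10: raw=0x18007 flags P=1 W=1 U=1 S=0
  [2] read 0x18 idx=27: raw=0x1C007 flags P=1 W=1 U=1 S=0
  [3] read 0x1C idx=26: raw=0x20007 flags P=1 W=1 U=1 S=0
  → PA=0x20B0B  (4 entries read)
#1 VA=0x606C000990C (r,user):
  [0] read 0x12 idx=12: raw=0x22007 flags P=1 W=1 U=1 S=0
  [1] read 0x22 idx=27: raw=0x26007 flags P=1 W=1 U=1 S=0
  [2] read 0x26 idx=0: raw=0x2A007 flags P=1 W=1 U=1 S=0
  [3] read 0x2A idx=9: raw=0x59006 flags P=0 W=1 U=1 S=0
  → PAGE_NOT_PRESENT  (4 entries read)
#2 VA=0xF0201A1DF84 (r,user):
  [0] read 0x12 idx=30: raw=0x2C007 flags P=1 W=1 U=1 S=0
  [1] read 0x2C idx=8: raw=0x2F007 flags P=1 W=1 U=1 S=0
  [2] read 0x2F idx=13: raw=0x32007 flags P=1 W=1 U=1 S=0
  [3] read 0x32 idx=29: raw=0x34007 flags P=1 W=1 U=1 S=0
  → PA=0x34F84  (4 entries read)
#3 VA=0xA8540000762 (r,kernel):
  [0] read 0x12 idx=21: raw=0x35007 flags P=1 W=1 U=1 S=0
  [1] read 0x35 idx=21: raw=0x4A006 flags P=0 W=1 U=1 S=0
  → PAGE_NOT_PRESENT  (2 entries read)
#4 VA=0x40540800A6A (w,user):
  [0] read 0x12 idx=8: raw=0x39007 flags P=1 W=1 U=1 S=0
  [1] read 0x39 idx=21: raw=0x3B007 flags P=1 W=1 U=1 S=0
  [2] read 0x3B idx=4: raw=0x41006 flags P=0 W=1 U=1 S=0
  → PAGE_NOT_PRESENT  (3 entries read)
#5 VA=0x88302A06364 (r,user):
  [0] read 0x12 idx=17: raw=0x3F007 flags P=1 W=1 U=1 S=0
  [1] read 0x3F idx=12: raw=0x40007 flags P=1 W=1 U=1 S=0
  [2] read 0x40 idx=21: raw=0x43007 flags P=1 W=1 U=1 S=0
  [3] read 0x43 idx=6: raw=0x44007 flags P=1 W=1 U=1 S=0
  → PA=0x44364  (4 entries read)

Access #2 PA: 0x34F84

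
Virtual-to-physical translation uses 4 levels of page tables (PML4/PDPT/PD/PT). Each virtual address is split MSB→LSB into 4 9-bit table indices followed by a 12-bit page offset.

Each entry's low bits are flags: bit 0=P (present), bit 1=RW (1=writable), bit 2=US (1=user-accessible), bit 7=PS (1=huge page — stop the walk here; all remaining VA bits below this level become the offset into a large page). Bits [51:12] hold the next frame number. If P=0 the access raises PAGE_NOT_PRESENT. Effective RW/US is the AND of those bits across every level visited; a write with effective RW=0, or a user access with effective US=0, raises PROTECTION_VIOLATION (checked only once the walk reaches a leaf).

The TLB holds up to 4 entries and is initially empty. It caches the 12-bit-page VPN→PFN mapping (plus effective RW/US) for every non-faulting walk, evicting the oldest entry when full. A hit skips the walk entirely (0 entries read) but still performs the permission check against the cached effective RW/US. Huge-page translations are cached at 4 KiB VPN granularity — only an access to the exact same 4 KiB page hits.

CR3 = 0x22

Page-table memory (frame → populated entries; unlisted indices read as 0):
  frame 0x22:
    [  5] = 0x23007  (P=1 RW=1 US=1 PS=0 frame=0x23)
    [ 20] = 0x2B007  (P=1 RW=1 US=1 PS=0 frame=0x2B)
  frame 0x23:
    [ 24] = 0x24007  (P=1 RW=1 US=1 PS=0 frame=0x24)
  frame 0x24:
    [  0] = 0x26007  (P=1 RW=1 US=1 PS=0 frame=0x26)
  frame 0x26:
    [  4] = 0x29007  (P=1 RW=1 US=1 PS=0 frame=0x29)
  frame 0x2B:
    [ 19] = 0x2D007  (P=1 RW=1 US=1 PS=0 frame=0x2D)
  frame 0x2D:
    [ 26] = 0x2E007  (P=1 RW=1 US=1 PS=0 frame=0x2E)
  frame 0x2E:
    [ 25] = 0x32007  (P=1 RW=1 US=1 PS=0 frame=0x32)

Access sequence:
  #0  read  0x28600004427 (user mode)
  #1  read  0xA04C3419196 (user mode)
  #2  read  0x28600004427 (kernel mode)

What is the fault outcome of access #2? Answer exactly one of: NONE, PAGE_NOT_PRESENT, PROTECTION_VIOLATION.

Trace:
#0 VA=0x28600004427 (r,user):
  L0: frame=0x22 idx=5 entry=0x23007 [P=1 RW=1 US=1 PS=0]
  L1: frame=0x23 idx=24 entry=0x24007 [P=1 RW=1 US=1 PS=0]
  L2: frame=0x24 idx=0 entry=0x26007 [P=1 RW=1 US=1 PS=0]
  L3: frame=0x26 idx=4 entry=0x29007 [P=1 RW=1 US=1 PS=0]
  → PA=0x29427  (4 entries read)
#1 VA=0xA04C3419196 (r,user):
  L0: frame=0x22 idx=20 entry=0x2B007 [P=1 RW=1 US=1 PS=0]
  L1: frame=0x2B idx=19 entry=0x2D007 [P=1 RW=1 US=1 PS=0]
  L2: frame=0x2D idx=26 entry=0x2E007 [P=1 RW=1 US=1 PS=0]
  L3: frame=0x2E idx=25 entry=0x32007 [P=1 RW=1 US=1 PS=0]
  → PA=0x32196  (4 entries read)
#2 VA=0x28600004427 (r,kernel):
  TLB hit vpn=0x28600004 → PA=0x29427

Access #2 fault: NONE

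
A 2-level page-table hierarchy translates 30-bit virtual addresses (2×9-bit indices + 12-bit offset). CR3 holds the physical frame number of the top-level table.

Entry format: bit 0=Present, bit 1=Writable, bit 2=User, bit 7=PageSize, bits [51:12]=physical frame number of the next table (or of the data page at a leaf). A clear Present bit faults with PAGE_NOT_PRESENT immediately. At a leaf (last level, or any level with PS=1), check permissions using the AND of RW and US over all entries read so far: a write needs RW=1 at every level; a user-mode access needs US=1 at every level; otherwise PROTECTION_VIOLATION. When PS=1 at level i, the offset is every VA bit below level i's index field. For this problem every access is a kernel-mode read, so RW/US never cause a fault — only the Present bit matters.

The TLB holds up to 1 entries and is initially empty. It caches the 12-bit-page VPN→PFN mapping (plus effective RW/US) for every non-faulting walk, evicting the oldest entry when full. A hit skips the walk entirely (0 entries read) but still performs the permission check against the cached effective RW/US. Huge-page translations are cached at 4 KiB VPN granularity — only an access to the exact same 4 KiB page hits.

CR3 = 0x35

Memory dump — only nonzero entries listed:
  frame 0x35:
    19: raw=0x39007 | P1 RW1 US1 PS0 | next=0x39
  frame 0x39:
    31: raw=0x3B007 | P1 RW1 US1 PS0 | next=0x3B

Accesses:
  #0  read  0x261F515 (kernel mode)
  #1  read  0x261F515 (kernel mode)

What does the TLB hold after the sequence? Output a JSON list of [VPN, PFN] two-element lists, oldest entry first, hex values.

Walk each access:
#0 VA=0x261F515 (r,kernel):
  lvl0: tbl 0x35, slot 19 ⇒ 0x39007 (P1/RW1/US1/PS0)
  lvl1: tbl 0x39, slot 31 ⇒ 0x3B007 (P1/RW1/US1/PS0)
  ⇒ phys 0x3B515  [2 reads]
#1 VA=0x261F515 (r,kernel):
  TLB hit vpn=0x261F → PA=0x3B515

TLB: [["0x261F", "0x3B"]]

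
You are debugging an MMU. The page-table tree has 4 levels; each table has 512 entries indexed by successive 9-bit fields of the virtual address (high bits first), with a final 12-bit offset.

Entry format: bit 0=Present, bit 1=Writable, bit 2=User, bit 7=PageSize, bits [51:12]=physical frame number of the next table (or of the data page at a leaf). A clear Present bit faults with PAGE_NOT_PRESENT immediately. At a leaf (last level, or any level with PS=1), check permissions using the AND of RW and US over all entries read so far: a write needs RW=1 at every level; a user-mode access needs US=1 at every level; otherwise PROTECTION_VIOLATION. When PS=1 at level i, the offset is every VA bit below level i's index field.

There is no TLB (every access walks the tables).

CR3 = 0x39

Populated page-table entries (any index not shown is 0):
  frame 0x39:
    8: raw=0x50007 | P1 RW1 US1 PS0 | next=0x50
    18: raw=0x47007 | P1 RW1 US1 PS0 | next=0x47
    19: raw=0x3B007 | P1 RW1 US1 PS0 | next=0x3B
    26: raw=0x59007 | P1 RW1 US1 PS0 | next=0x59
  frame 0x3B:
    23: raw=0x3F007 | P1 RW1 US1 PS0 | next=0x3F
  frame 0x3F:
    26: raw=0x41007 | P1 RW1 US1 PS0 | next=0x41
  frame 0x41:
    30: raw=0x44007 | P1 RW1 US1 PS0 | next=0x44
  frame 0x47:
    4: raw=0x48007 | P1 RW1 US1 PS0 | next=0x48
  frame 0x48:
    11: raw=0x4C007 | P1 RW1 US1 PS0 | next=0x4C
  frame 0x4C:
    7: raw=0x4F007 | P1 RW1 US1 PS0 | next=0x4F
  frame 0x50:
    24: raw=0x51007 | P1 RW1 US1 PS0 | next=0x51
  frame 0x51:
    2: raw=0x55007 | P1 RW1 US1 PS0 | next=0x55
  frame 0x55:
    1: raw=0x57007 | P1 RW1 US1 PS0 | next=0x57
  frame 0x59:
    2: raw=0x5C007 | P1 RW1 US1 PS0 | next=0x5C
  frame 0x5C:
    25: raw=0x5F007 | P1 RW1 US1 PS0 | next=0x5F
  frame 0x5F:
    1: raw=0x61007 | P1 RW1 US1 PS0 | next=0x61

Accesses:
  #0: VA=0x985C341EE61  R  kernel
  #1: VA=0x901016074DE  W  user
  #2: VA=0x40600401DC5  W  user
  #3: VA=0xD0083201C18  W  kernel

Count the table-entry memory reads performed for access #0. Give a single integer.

Walk each access:
#0 VA=0x985C341EE61 (r,kernel):
  lvl0: tbl 0x39, slot 19 ⇒ 0x3B007 (P1/RW1/US1/PS0)
  lvl1: tbl 0x3B, slot 23 ⇒ 0x3F007 (P1/RW1/US1/PS0)
  lvl2: tbl 0x3F, slot 26 ⇒ 0x41007 (P1/RW1/US1/PS0)
  lvl3: tbl 0x41, slot 30 ⇒ 0x44007 (P1/RW1/US1/PS0)
  ⇒ phys 0x44E61  [4 reads]
#1 VA=0x901016074DE (w,user):
  lvl0: tbl 0x39, slot 18 ⇒ 0x47007 (P1/RW1/US1/PS0)
  lvl1: tbl 0x47, slot 4 ⇒ 0x48007 (P1/RW1/US1/PS0)
  lvl2: tbl 0x48, slot 11 ⇒ 0x4C007 (P1/RW1/US1/PS0)
  lvl3: tbl 0x4C, slot 7 ⇒ 0x4F007 (P1/RW1/US1/PS0)
  ⇒ phys 0x4F4DE  [4 reads]
#2 VA=0x40600401DC5 (w,user):
  lvl0: tbl 0x39, slot 8 ⇒ 0x50007 (P1/RW1/US1/PS0)
  lvl1: tbl 0x50, slot 24 ⇒ 0x51007 (P1/RW1/US1/PS0)
  lvl2: tbl 0x51, slot 2 ⇒ 0x55007 (P1/RW1/US1/PS0)
  lvl3: tbl 0x55, slot 1 ⇒ 0x57007 (P1/RW1/US1/PS0)
  ⇒ phys 0x57DC5  [4 reads]
#3 VA=0xD0083201C18 (w,kernel):
  lvl0: tbl 0x39, slot 26 ⇒ 0x59007 (P1/RW1/US1/PS0)
  lvl1: tbl 0x59, slot 2 ⇒ 0x5C007 (P1/RW1/US1/PS0)
  lvl2: tbl 0x5C, slot 25 ⇒ 0x5F007 (P1/RW1/US1/PS0)
  lvl3: tbl 0x5F, slot 1 ⇒ 0x61007 (P1/RW1/US1/PS0)
  ⇒ phys 0x61C18  [4 reads]

Entries read for #0: 4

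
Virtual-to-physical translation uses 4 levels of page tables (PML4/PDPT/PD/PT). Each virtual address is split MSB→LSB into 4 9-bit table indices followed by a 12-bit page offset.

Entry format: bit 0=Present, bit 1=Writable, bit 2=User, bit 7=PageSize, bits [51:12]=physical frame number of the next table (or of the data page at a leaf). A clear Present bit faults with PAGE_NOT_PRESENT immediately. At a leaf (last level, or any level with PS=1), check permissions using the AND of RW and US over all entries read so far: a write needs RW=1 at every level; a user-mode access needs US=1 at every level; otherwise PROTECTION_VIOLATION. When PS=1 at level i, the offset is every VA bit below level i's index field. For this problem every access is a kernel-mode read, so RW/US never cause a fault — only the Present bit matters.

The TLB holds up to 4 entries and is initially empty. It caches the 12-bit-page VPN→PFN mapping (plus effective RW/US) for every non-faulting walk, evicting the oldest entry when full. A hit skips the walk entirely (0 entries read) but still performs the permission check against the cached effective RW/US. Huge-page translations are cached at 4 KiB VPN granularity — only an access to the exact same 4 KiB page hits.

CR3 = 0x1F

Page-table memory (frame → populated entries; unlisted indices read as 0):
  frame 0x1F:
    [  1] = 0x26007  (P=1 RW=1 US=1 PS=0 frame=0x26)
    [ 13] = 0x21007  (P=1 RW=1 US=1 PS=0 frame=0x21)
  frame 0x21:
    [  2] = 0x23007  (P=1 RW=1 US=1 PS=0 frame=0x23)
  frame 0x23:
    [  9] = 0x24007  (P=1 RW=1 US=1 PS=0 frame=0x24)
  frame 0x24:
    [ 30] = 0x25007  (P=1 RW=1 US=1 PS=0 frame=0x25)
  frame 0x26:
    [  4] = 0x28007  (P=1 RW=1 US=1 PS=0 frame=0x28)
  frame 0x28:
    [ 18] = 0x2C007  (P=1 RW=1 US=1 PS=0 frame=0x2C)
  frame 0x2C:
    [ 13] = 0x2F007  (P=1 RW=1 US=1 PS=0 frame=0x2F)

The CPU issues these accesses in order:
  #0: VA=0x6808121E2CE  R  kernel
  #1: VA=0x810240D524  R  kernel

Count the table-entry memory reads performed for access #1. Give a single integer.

Trace:
#0 VA=0x6808121E2CE (r,kernel):
  [0] read 0x1F idx=13: raw=0x21007 flags P=1 W=1 U=1 S=0
  [1] read 0x21 idx=2: raw=0x23007 flags P=1 W=1 U=1 S=0
  [2] read 0x23 idx=9: raw=0x24007 flags P=1 W=1 U=1 S=0
  [3] read 0x24 idx=30: raw=0x25007 flags P=1 W=1 U=1 S=0
  → PA=0x252CE  (4 entries read)
#1 VA=0x810240D524 (r,kernel):
  [0] read 0x1F idx=1: raw=0x26007 flags P=1 W=1 U=1 S=0
  [1] read 0x26 idx=4: raw=0x28007 flags P=1 W=1 U=1 S=0
  [2] read 0x28 idx=18: raw=0x2C007 flags P=1 W=1 U=1 S=0
  [3] read 0x2C idx=13: raw=0x2F007 flags P=1 W=1 U=1 S=0
  → PA=0x2F524  (4 entries read)

Entries read for #1: 4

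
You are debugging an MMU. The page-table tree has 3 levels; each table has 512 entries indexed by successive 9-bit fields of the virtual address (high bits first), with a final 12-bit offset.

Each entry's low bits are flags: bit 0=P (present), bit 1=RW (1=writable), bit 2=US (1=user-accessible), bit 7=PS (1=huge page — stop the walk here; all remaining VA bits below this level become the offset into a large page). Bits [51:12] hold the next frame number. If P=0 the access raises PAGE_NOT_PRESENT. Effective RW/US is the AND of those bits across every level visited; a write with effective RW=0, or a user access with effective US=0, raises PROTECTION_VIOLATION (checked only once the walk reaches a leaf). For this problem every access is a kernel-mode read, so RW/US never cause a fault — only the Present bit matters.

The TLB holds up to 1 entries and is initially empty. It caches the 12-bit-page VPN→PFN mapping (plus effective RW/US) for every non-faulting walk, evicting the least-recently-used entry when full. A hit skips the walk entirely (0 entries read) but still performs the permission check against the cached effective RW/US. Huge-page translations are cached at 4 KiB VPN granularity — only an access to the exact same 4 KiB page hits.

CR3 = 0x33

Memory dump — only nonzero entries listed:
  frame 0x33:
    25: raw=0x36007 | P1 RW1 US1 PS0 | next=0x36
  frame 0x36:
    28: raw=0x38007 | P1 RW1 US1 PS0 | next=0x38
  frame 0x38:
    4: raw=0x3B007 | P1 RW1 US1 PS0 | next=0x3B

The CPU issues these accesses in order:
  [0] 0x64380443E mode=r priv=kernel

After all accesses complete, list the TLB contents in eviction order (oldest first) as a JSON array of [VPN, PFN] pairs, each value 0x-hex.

Trace:
#0 VA=0x64380443E (r,kernel):
  L0: frame=0x33 idx=25 entry=0x36007 [P=1 RW=1 US=1 PS=0]
  L1: frame=0x36 idx=28 entry=0x38007 [P=1 RW=1 US=1 PS=0]
  L2: frame=0x38 idx=4 entry=0x3B007 [P=1 RW=1 US=1 PS=0]
  ⇒ phys 0x3B43E  [3 reads]

TLB: [["0x643804", "0x3B"]]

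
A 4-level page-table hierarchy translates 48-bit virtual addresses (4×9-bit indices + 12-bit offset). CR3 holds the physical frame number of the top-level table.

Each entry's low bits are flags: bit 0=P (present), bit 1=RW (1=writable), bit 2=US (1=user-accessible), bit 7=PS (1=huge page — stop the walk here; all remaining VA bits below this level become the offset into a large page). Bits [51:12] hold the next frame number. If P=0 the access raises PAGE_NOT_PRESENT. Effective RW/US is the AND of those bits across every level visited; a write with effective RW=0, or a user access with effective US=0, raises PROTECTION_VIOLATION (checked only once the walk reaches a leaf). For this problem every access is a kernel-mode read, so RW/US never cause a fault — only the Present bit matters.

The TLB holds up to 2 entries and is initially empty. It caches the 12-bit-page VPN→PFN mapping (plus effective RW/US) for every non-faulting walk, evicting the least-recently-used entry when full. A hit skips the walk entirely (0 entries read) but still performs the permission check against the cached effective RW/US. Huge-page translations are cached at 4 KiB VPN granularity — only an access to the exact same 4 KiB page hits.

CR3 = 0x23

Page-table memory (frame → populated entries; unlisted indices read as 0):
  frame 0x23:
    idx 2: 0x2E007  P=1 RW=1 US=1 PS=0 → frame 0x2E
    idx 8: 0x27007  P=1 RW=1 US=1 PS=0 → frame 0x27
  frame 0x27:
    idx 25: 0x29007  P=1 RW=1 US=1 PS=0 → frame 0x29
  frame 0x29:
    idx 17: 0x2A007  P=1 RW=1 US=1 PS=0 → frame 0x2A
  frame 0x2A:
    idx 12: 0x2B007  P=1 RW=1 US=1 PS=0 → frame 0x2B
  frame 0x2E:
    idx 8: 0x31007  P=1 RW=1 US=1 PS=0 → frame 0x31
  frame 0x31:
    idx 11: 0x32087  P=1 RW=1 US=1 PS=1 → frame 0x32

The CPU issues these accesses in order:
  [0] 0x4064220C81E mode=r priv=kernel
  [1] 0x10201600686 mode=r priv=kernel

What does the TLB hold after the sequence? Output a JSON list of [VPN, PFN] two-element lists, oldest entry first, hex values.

Trace:
#0 VA=0x4064220C81E (r,kernel):
  lvl0: tbl 0x23, slot 8 ⇒ 0x27007 (P1/RW1/US1/PS0)
  lvl1: tbl 0x27, slot 25 ⇒ 0x29007 (P1/RW1/US1/PS0)
  lvl2: tbl 0x29, slot 17 ⇒ 0x2A007 (P1/RW1/US1/PS0)
  lvl3: tbl 0x2A, slot 12 ⇒ 0x2B007 (P1/RW1/US1/PS0)
  → PA=0x2B81E  (4 entries read)
#1 VA=0x10201600686 (r,kernel):
  lvl0: tbl 0x23, slot 2 ⇒ 0x2E007 (P1/RW1/US1/PS0)
  lvl1: tbl 0x2E, slot 8 ⇒ 0x31007 (P1/RW1/US1/PS0)
  lvl2: tbl 0x31, slot 11 ⇒ 0x32087 (P1/RW1/US1/PS1)
  → PA=0x32686 (huge @L2)  (3 entries read)

TLB: [["0x4064220C", "0x2B"], ["0x10201600", "0x32"]]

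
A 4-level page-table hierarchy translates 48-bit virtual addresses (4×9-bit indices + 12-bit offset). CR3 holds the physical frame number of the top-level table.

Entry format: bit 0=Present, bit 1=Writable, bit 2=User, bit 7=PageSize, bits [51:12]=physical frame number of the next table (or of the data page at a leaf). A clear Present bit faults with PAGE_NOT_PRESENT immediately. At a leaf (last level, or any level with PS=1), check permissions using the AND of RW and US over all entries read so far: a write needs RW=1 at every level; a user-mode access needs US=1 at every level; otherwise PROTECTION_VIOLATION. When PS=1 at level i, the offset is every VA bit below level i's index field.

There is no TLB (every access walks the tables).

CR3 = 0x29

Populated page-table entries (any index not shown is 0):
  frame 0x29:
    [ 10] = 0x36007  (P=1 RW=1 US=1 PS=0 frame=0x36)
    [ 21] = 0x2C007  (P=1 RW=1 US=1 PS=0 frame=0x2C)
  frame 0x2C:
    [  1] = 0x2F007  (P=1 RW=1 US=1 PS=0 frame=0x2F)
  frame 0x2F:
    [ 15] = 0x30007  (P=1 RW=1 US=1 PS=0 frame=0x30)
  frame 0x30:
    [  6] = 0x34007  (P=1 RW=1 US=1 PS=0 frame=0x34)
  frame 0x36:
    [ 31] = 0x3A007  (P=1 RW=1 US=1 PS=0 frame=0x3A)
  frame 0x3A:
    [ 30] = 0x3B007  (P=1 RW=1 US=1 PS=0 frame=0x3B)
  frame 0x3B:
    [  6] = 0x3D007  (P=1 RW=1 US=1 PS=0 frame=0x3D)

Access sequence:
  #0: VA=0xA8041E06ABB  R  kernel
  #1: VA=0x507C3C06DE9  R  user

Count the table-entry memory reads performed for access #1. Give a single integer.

Per-access translation:
#0 VA=0xA8041E06ABB (r,kernel):
  L0: frame=0x29 idx=21 entry=0x2C007 [P=1 RW=1 US=1 PS=0]
  L1: frame=0x2C idx=1 entry=0x2F007 [P=1 RW=1 US=1 PS=0]
  L2: frame=0x2F idx=15 entry=0x30007 [P=1 RW=1 US=1 PS=0]
  L3: frame=0x30 idx=6 entry=0x34007 [P=1 RW=1 US=1 PS=0]
  ⇒ phys 0x34ABB  [4 reads]
#1 VA=0x507C3C06DE9 (r,user):
  L0: frame=0x29 idx=10 entry=0x36007 [P=1 RW=1 US=1 PS=0]
  L1: frame=0x36 idx=31 entry=0x3A007 [P=1 RW=1 US=1 PS=0]
  L2: frame=0x3A idx=30 entry=0x3B007 [P=1 RW=1 US=1 PS=0]
  L3: frame=0x3B idx=6 entry=0x3D007 [P=1 RW=1 US=1 PS=0]
  ⇒ phys 0x3DDE9  [4 reads]

Entries read for #1: 4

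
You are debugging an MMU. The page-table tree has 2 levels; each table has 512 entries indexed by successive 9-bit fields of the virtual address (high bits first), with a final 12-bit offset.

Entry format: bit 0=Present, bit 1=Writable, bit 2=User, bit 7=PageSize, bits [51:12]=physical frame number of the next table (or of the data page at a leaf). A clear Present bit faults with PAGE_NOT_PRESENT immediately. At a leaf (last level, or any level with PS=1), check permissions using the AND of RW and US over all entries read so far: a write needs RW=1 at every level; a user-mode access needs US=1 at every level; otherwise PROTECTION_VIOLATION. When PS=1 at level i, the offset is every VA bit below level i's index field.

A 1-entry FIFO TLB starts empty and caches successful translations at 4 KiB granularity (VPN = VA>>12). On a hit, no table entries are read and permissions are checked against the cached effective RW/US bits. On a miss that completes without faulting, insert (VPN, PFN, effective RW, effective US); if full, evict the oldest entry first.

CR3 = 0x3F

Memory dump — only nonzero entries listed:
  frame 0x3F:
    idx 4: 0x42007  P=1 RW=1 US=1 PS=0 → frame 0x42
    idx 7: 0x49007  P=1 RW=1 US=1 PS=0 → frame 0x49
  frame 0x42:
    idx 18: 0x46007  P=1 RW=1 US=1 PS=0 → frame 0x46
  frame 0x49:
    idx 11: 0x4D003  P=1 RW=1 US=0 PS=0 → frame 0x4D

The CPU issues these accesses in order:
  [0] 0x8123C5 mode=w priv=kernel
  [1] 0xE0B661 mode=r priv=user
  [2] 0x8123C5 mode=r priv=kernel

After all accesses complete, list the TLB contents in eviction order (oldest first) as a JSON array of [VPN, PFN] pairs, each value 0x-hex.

Trace:
#0 VA=0x8123C5 (w,kernel):
  L0: frame=0x3F idx=4 entry=0x42007 [P=1 RW=1 US=1 PS=0]
  L1: frame=0x42 idx=18 entry=0x46007 [P=1 RW=1 US=1 PS=0]
  ⇒ phys 0x463C5  [2 reads]
#1 VA=0xE0B661 (r,user):
  L0: frame=0x3F idx=7 entry=0x49007 [P=1 RW=1 US=1 PS=0]
  L1: frame=0x49 idx=11 entry=0x4D003 [P=1 RW=1 US=0 PS=0]
  ✗ PROTECTION_VIOLATION  [2 reads]
#2 VA=0x8123C5 (r,kernel):
  TLB hit vpn=0x812 → PA=0x463C5

TLB: [["0x812", "0x46"]]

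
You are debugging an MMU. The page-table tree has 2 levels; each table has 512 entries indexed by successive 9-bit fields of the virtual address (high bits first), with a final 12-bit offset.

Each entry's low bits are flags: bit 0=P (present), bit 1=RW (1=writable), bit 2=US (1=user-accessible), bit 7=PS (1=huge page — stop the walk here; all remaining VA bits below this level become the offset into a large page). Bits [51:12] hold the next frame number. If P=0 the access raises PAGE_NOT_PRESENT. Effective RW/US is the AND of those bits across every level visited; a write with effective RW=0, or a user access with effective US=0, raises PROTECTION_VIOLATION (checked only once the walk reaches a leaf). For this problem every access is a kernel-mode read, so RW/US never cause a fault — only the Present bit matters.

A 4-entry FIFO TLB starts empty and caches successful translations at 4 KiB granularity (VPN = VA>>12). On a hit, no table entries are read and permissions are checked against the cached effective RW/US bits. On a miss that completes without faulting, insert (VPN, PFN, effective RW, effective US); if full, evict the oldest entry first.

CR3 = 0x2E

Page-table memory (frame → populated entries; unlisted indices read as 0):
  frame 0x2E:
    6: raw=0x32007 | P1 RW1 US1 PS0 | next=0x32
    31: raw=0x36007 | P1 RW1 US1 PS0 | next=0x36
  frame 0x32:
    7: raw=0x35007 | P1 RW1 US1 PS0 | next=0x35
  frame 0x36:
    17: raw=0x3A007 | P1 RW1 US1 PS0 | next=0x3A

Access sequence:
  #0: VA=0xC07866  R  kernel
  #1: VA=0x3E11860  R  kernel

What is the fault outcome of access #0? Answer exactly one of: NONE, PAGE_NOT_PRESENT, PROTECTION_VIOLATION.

Trace:
#0 VA=0xC07866 (r,kernel):
  lvl0: tbl 0x2E, slot 6 ⇒ 0x32007 (P1/RW1/US1/PS0)
  lvl1: tbl 0x32, slot 7 ⇒ 0x35007 (P1/RW1/US1/PS0)
  ✓ 0x35866  — 2 lookups
#1 VA=0x3E11860 (r,kernel):
  lvl0: tbl 0x2E, slot 31 ⇒ 0x36007 (P1/RW1/US1/PS0)
  lvl1: tbl 0x36, slot 17 ⇒ 0x3A007 (P1/RW1/US1/PS0)
  ✓ 0x3A860  — 2 lookups

Access #0 fault: NONE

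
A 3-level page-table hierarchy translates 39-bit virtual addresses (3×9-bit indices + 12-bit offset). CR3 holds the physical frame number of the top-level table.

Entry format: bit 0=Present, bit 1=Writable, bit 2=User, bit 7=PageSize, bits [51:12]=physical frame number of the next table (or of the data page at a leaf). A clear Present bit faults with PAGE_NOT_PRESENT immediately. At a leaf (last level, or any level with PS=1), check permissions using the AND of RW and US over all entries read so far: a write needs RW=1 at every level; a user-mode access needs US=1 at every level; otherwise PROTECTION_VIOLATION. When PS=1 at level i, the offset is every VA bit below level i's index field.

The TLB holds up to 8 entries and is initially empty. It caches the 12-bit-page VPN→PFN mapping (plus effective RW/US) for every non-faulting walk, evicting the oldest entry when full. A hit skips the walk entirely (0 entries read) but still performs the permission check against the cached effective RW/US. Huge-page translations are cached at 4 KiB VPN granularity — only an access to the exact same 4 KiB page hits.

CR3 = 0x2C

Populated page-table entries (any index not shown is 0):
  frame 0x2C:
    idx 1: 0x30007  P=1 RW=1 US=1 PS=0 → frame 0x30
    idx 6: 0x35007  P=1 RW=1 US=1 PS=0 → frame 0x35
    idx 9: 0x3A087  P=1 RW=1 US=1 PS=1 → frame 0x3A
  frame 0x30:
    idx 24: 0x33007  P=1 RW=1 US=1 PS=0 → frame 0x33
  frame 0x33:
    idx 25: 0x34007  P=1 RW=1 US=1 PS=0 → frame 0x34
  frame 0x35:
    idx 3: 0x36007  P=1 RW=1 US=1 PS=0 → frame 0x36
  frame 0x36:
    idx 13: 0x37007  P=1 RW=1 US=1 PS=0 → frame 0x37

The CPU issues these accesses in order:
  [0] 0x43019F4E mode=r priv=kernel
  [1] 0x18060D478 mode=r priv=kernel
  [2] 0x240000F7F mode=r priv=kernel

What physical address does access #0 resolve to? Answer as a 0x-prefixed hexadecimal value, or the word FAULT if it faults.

Walk each access:
#0 VA=0x43019F4E (r,kernel):
  L0: frame=0x2C idx=1 entry=0x30007 [P=1 RW=1 US=1 PS=0]
  L1: frame=0x30 idx=24 entry=0x33007 [P=1 RW=1 US=1 PS=0]
  L2: frame=0x33 idx=25 entry=0x34007 [P=1 RW=1 US=1 PS=0]
  ⇒ phys 0x34F4E  [3 reads]
#1 VA=0x18060D478 (r,kernel):
  L0: frame=0x2C idx=6 entry=0x35007 [P=1 RW=1 US=1 PS=0]
  L1: frame=0x35 idx=3 entry=0x36007 [P=1 RW=1 US=1 PS=0]
  L2: frame=0x36 idx=13 entry=0x37007 [P=1 RW=1 US=1 PS=0]
  ⇒ phys 0x37478  [3 reads]
#2 VA=0x240000F7F (r,kernel):
  L0: frame=0x2C idx=9 entry=0x3A087 [P=1 RW=1 US=1 PS=1]
  ⇒ phys 0x3AF7F (huge @L0)  [1 reads]

Access #0 PA: 0x34F4E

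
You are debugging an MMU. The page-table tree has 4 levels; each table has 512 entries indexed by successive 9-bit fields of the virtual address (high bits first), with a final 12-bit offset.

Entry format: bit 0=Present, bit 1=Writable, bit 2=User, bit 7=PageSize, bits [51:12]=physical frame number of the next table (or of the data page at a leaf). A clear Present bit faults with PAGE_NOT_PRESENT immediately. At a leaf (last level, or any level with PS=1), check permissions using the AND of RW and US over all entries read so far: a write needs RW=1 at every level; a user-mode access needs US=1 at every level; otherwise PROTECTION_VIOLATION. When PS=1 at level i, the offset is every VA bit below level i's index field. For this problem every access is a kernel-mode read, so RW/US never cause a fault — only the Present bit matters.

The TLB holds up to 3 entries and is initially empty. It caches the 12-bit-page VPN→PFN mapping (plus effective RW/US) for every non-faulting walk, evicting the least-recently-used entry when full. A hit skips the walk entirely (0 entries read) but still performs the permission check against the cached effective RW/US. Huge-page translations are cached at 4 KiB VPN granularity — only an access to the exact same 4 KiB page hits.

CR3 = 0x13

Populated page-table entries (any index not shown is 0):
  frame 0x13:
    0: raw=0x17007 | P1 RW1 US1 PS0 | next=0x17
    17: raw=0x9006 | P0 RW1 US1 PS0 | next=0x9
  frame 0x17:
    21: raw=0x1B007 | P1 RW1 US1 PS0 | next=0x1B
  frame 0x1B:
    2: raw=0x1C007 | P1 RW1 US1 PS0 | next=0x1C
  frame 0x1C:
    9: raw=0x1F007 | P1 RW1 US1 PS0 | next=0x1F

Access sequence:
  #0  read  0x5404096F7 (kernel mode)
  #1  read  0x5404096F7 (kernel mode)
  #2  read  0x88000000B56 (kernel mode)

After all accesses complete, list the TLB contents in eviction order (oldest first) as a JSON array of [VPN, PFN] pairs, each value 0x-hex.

Trace:
#0 VA=0x5404096F7 (r,kernel):
  [0] read 0x13 idx=0: raw=0x17007 flags P=1 W=1 U=1 S=0
  [1] read 0x17 idx=21: raw=0x1B007 flags P=1 W=1 U=1 S=0
  [2] read 0x1B idx=2: raw=0x1C007 flags P=1 W=1 U=1 S=0
  [3] read 0x1C idx=9: raw=0x1F007 flags P=1 W=1 U=1 S=0
  → PA=0x1F6F7  (4 entries read)
#1 VA=0x5404096F7 (r,kernel):
  TLB hit vpn=0x540409 → PA=0x1F6F7
#2 VA=0x88000000B56 (r,kernel):
  [0] read 0x13 idx=17: raw=0x9006 flags P=0 W=1 U=1 S=0
  ✗ PAGE_NOT_PRESENT  [1 reads]

TLB: [["0x540409", "0x1F"]]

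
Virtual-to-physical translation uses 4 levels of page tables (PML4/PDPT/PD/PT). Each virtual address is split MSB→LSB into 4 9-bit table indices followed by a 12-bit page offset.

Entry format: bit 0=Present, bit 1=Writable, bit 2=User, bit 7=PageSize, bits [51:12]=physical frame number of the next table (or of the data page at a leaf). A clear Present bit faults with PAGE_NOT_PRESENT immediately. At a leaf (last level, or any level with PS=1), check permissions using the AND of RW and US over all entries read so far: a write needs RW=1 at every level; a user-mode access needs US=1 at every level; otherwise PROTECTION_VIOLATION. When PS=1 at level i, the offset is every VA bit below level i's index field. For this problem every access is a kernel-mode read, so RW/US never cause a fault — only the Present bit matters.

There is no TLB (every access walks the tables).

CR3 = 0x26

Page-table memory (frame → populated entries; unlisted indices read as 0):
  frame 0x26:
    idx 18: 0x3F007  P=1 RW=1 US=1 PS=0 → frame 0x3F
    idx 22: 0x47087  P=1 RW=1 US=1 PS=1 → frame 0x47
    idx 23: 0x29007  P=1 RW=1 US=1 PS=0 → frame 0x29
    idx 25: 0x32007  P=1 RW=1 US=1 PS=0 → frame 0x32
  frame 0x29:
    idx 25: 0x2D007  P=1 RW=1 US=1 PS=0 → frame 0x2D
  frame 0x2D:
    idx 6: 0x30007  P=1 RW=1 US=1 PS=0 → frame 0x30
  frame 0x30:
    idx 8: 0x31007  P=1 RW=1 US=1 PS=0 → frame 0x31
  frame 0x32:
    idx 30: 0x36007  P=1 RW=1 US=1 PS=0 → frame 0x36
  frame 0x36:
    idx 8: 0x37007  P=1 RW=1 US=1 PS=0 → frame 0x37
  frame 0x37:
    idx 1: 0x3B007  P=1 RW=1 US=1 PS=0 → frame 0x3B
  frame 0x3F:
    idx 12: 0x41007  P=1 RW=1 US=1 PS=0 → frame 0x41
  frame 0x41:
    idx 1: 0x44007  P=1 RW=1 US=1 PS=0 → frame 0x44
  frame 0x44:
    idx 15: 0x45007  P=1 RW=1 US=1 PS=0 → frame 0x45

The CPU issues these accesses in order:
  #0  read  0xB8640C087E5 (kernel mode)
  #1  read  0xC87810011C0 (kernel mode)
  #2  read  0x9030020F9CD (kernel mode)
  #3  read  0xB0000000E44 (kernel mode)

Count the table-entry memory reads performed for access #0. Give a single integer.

Walk each access:
#0 VA=0xB8640C087E5 (r,kernel):
  lvl0: tbl 0x26, slot 23 ⇒ 0x29007 (P1/RW1/US1/PS0)
  lvl1: tbl 0x29, slot 25 ⇒ 0x2D007 (P1/RW1/US1/PS0)
  lvl2: tbl 0x2D, slot 6 ⇒ 0x30007 (P1/RW1/US1/PS0)
  lvl3: tbl 0x30, slot 8 ⇒ 0x31007 (P1/RW1/US1/PS0)
  ⇒ phys 0x317E5  [4 reads]
#1 VA=0xC87810011C0 (r,kernel):
  lvl0: tbl 0x26, slot 25 ⇒ 0x32007 (P1/RW1/US1/PS0)
  lvl1: tbl 0x32, slot 30 ⇒ 0x36007 (P1/RW1/US1/PS0)
  lvl2: tbl 0x36, slot 8 ⇒ 0x37007 (P1/RW1/US1/PS0)
  lvl3: tbl 0x37, slot 1 ⇒ 0x3B007 (P1/RW1/US1/PS0)
  ⇒ phys 0x3B1C0  [4 reads]
#2 VA=0x9030020F9CD (r,kernel):
  lvl0: tbl 0x26, slot 18 ⇒ 0x3F007 (P1/RW1/US1/PS0)
  lvl1: tbl 0x3F, slot 12 ⇒ 0x41007 (P1/RW1/US1/PS0)
  lvl2: tbl 0x41, slot 1 ⇒ 0x44007 (P1/RW1/US1/PS0)
  lvl3: tbl 0x44, slot 15 ⇒ 0x45007 (P1/RW1/US1/PS0)
  ⇒ phys 0x459CD  [4 reads]
#3 VA=0xB0000000E44 (r,kernel):
  lvl0: tbl 0x26, slot 22 ⇒ 0x47087 (P1/RW1/US1/PS1)
  ⇒ phys 0x47E44 (huge @L0)  [1 reads]

Entries read for #0: 4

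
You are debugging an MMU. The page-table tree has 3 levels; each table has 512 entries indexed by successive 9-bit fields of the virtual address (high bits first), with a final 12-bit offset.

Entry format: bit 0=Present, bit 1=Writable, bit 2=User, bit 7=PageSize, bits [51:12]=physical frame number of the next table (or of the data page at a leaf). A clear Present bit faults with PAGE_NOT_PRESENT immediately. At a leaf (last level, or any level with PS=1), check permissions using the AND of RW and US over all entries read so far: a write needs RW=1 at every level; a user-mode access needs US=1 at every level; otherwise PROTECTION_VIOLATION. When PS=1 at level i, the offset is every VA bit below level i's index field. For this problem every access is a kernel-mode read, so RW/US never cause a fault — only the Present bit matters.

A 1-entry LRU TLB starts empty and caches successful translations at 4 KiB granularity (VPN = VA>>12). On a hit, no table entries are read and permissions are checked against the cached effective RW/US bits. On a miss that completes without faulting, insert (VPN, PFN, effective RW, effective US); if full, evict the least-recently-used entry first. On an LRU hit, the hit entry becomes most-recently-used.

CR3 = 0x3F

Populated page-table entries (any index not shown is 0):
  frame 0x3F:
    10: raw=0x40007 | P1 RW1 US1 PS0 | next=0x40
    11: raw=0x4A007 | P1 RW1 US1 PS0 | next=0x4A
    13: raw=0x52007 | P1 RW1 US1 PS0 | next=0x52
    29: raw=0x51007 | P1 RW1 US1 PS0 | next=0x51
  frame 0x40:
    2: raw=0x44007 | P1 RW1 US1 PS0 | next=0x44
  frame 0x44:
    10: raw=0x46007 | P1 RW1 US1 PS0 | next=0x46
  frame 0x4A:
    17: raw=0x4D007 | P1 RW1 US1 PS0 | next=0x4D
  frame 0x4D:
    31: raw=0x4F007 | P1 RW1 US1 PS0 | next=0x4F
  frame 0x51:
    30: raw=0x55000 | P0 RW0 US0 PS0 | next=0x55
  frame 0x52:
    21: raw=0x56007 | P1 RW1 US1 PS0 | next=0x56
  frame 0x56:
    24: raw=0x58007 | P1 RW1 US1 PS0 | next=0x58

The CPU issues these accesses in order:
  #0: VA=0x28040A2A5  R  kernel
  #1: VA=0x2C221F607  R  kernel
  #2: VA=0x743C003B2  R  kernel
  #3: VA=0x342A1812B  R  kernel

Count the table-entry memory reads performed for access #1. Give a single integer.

Per-access translation:
#0 VA=0x28040A2A5 (r,kernel):
  [0] read 0x3F idx=10: raw=0x40007 flags P=1 W=1 U=1 S=0
  [1] read 0x40 idx=2: raw=0x44007 flags P=1 W=1 U=1 S=0
  [2] read 0x44 idx=10: raw=0x46007 flags P=1 W=1 U=1 S=0
  → PA=0x462A5  (3 entries read)
#1 VA=0x2C221F607 (r,kernel):
  [0] read 0x3F idx=11: raw=0x4A007 flags P=1 W=1 U=1 S=0
  [1] read 0x4A idx=17: raw=0x4D007 flags P=1 W=1 U=1 S=0
  [2] read 0x4D idx=31: raw=0x4F007 flags P=1 W=1 U=1 S=0
  → PA=0x4F607  (3 entries read)
#2 VA=0x743C003B2 (r,kernel):
  [0] read 0x3F idx=29: raw=0x51007 flags P=1 W=1 U=1 S=0
  [1] read 0x51 idx=30: raw=0x55000 flags P=0 W=0 U=0 S=0
  → PAGE_NOT_PRESENT  (2 entries read)
#3 VA=0x342A1812B (r,kernel):
  [0] read 0x3F idx=13: raw=0x52007 flags P=1 W=1 U=1 S=0
  [1] read 0x52 idx=21: raw=0x56007 flags P=1 W=1 U=1 S=0
  [2] read 0x56 idx=24: raw=0x58007 flags P=1 W=1 U=1 S=0
  → PA=0x5812B  (3 entries read)

Entries read for #1: 3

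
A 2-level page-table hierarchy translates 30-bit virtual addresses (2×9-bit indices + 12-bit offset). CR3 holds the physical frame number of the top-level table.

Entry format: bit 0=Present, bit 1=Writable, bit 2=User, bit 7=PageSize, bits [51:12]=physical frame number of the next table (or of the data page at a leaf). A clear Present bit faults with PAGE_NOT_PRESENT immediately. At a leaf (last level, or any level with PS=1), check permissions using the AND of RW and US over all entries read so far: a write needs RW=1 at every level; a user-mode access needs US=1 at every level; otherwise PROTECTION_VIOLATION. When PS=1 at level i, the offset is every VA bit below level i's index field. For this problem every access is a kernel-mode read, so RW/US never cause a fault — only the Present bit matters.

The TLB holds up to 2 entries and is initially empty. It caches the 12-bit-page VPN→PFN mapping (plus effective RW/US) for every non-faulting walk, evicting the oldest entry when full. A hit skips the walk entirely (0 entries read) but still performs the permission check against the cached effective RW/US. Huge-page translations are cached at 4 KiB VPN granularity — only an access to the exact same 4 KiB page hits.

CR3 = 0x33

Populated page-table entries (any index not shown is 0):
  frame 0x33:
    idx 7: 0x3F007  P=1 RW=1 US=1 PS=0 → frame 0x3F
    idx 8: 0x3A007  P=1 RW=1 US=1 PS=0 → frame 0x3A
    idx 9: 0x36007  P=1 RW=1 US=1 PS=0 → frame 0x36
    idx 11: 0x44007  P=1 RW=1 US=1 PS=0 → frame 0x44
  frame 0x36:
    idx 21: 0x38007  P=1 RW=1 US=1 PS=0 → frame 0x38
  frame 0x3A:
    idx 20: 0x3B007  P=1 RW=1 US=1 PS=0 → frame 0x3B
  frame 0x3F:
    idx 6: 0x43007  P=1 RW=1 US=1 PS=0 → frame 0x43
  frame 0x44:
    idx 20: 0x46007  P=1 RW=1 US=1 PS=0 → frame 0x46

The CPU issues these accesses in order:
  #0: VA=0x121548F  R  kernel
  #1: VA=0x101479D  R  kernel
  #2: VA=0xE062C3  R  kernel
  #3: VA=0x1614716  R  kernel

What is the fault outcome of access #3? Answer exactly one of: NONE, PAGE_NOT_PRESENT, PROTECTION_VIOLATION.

Walk each access:
#0 VA=0x121548F (r,kernel):
  [0] read 0x33 idx=9: raw=0x36007 flags P=1 W=1 U=1 S=0
  [1] read 0x36 idx=21: raw=0x38007 flags P=1 W=1 U=1 S=0
  ✓ 0x3848F  — 2 lookups
#1 VA=0x101479D (r,kernel):
  [0] read 0x33 idx=8: raw=0x3A007 flags P=1 W=1 U=1 S=0
  [1] read 0x3A idx=20: raw=0x3B007 flags P=1 W=1 U=1 S=0
  ✓ 0x3B79D  — 2 lookups
#2 VA=0xE062C3 (r,kernel):
  [0] read 0x33 idx=7: raw=0x3F007 flags P=1 W=1 U=1 S=0
  [1] read 0x3F idx=6: raw=0x43007 flags P=1 W=1 U=1 S=0
  ✓ 0x432C3  — 2 lookups
#3 VA=0x1614716 (r,kernel):
  [0] read 0x33 idx=11: raw=0x44007 flags P=1 W=1 U=1 S=0
  [1] read 0x44 idx=20: raw=0x46007 flags P=1 W=1 U=1 S=0
  ✓ 0x46716  — 2 lookups

Access #3 fault: NONE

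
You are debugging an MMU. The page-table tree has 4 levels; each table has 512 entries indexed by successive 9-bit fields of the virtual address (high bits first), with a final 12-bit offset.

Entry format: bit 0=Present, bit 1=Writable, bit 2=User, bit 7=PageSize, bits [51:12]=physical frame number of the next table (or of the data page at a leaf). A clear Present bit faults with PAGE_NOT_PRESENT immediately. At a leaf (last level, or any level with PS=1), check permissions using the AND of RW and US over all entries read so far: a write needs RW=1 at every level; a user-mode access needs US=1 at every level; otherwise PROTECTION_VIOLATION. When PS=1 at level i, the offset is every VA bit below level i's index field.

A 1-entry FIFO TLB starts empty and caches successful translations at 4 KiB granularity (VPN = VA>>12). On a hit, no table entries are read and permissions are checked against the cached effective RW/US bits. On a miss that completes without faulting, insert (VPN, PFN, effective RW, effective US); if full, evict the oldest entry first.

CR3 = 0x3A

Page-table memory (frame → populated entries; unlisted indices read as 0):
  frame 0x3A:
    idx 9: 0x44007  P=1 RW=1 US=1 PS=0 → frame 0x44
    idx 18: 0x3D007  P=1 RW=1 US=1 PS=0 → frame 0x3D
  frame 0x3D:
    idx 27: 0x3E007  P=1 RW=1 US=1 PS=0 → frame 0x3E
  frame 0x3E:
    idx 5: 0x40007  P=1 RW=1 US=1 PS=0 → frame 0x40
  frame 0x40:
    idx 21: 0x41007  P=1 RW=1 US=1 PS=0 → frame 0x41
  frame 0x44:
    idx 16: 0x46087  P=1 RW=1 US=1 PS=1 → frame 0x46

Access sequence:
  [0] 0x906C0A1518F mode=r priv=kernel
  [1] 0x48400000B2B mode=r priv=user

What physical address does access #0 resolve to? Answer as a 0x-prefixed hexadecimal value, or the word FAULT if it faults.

Walk each access:
#0 VA=0x906C0A1518F (r,kernel):
  L0 @0x3A[18] → 0x3D007  P=1,RW=1,US=1,PS=0
  L1 @0x3D[27] → 0x3E007  P=1,RW=1,US=1,PS=0
  L2 @0x3E[5] → 0x40007  P=1,RW=1,US=1,PS=0
  L3 @0x40[21] → 0x41007  P=1,RW=1,US=1,PS=0
  ⇒ phys 0x4118F  [4 reads]
#1 VA=0x48400000B2B (r,user):
  L0 @0x3A[9] → 0x44007  P=1,RW=1,US=1,PS=0
  L1 @0x44[16] → 0x46087  P=1,RW=1,US=1,PS=1
  ⇒ phys 0x46B2B (huge @L1)  [2 reads]

Access #0 PA: 0x4118F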